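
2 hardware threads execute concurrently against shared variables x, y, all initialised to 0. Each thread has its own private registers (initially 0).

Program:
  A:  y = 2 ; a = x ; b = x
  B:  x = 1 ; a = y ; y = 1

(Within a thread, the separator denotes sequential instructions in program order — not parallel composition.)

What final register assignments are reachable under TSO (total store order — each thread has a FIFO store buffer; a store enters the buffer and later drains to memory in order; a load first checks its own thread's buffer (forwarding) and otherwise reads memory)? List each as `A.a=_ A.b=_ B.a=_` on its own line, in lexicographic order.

outcome vector order: (A.a,A.b,B.a)
|TSO outcomes| = 6

A.a=0 A.b=0 B.a=0
A.a=0 A.b=0 B.a=2
A.a=0 A.b=1 B.a=0
A.a=0 A.b=1 B.a=2
A.a=1 A.b=1 B.a=0
A.a=1 A.b=1 B.a=2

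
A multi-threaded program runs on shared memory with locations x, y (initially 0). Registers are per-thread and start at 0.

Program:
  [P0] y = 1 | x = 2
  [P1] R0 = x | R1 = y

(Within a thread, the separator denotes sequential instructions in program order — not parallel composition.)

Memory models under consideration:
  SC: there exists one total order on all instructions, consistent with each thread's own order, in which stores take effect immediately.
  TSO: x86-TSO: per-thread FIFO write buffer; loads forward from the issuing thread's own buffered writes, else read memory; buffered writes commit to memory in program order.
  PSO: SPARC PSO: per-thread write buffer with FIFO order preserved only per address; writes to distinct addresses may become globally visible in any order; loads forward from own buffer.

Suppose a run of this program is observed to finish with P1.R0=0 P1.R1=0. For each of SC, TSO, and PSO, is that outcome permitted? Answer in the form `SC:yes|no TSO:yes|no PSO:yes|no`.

outcome vector order: (P1.R0,P1.R1)
[SC] allowed = {<0 0>, <0 1>, <2 1>}
[TSO] allowed = {<0 0>, <0 1>, <2 1>}
[PSO] allowed = {<0 0>, <0 1>, <2 0>, <2 1>}
target <0 0> ∈ {SC,TSO,PSO}

SC:yes TSO:yes PSO:yes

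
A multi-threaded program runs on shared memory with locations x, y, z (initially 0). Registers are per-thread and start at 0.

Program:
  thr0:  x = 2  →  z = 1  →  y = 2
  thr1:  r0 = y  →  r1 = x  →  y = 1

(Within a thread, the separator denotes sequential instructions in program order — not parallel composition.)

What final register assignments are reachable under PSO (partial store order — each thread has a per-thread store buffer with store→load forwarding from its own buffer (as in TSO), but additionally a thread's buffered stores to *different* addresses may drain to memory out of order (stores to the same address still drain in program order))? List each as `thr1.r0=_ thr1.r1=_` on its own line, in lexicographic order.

thr1.r0=0 thr1.r1=0
thr1.r0=0 thr1.r1=2
thr1.r0=2 thr1.r1=0
thr1.r0=2 thr1.r1=2

outcome vector order: (thr1.r0,thr1.r1)
|PSO outcomes| = 4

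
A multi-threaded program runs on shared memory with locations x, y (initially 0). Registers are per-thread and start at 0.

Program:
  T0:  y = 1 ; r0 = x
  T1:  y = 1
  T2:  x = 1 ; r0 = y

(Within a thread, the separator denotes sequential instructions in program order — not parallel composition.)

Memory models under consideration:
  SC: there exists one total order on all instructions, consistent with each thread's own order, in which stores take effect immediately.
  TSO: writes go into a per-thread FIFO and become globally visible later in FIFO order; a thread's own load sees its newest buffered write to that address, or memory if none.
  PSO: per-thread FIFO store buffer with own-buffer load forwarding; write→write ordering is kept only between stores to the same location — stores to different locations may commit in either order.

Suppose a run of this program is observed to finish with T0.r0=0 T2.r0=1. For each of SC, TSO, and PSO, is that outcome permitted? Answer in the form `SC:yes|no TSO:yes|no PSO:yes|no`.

outcome vector order: (T0.r0,T2.r0)
SC: 3 outcomes — {(0,1); (1,0); (1,1)}
TSO: 4 outcomes — {(0,0); (0,1); (1,0); (1,1)}
PSO: 4 outcomes — {(0,0); (0,1); (1,0); (1,1)}
target (0,1) ∈ {SC,TSO,PSO}

SC:yes TSO:yes PSO:yes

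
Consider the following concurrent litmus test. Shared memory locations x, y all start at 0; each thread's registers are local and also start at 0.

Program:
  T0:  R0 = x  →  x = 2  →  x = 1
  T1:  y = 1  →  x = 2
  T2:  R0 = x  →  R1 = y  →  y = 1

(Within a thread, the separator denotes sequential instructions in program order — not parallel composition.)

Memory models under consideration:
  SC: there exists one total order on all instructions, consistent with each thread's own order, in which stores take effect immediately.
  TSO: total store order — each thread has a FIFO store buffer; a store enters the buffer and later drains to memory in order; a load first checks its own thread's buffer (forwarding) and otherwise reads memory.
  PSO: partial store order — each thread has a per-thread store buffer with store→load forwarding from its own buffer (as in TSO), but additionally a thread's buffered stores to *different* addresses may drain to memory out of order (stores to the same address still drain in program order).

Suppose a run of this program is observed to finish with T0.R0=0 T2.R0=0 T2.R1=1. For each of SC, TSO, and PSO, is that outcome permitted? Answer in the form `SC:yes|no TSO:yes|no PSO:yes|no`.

outcome vector order: (T0.R0,T2.R0,T2.R1)
SC: 10 outcomes — {<0 0 0>, <0 0 1>, <0 1 0>, <0 1 1>, <0 2 0>, <0 2 1>, <2 0 0>, <2 0 1>, <2 1 1>, <2 2 1>}
TSO: 10 outcomes — {<0 0 0>, <0 0 1>, <0 1 0>, <0 1 1>, <0 2 0>, <0 2 1>, <2 0 0>, <2 0 1>, <2 1 1>, <2 2 1>}
PSO: 12 outcomes — {<0 0 0>, <0 0 1>, <0 1 0>, <0 1 1>, <0 2 0>, <0 2 1>, <2 0 0>, <2 0 1>, <2 1 0>, <2 1 1>, <2 2 0>, <2 2 1>}
target <0 0 1> ∈ {SC,TSO,PSO}

SC:yes TSO:yes PSO:yes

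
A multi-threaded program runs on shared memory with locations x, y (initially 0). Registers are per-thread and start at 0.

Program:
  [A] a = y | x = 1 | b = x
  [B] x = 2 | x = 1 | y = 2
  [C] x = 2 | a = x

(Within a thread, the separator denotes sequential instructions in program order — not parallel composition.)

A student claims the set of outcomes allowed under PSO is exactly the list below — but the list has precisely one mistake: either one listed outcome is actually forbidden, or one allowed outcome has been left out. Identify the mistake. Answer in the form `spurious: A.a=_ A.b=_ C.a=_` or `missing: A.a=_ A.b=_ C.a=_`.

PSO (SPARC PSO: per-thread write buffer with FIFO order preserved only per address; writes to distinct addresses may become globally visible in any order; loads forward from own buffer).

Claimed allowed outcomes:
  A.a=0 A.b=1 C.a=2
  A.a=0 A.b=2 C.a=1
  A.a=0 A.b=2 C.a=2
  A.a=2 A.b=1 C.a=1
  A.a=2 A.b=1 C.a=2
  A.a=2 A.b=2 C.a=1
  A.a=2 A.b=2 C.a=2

missing: A.a=0 A.b=1 C.a=1

outcome vector order: (A.a,A.b,C.a)
PSO (8): <0 1 1>; <0 1 2>; <0 2 1>; <0 2 2>; <2 1 1>; <2 1 2>; <2 2 1>; <2 2 2>
PSO∖claimed = {<0 1 1>}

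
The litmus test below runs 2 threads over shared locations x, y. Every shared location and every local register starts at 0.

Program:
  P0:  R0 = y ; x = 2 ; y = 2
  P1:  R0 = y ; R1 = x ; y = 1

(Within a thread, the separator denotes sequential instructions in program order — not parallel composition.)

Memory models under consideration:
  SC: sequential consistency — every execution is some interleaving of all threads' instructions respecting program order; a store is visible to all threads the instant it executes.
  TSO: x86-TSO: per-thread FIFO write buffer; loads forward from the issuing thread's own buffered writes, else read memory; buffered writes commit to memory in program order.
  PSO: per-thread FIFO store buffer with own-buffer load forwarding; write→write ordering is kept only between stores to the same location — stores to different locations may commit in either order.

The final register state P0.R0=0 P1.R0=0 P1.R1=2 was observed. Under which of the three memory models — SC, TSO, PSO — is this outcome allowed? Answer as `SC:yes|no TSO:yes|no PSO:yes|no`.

outcome vector order: (P0.R0,P1.R0,P1.R1)
SC: 4 outcomes — {<0 0 0>; <0 0 2>; <0 2 2>; <1 0 0>}
TSO: 4 outcomes — {<0 0 0>; <0 0 2>; <0 2 2>; <1 0 0>}
PSO: 5 outcomes — {<0 0 0>; <0 0 2>; <0 2 0>; <0 2 2>; <1 0 0>}
target <0 0 2> ∈ {SC,TSO,PSO}

SC:yes TSO:yes PSO:yes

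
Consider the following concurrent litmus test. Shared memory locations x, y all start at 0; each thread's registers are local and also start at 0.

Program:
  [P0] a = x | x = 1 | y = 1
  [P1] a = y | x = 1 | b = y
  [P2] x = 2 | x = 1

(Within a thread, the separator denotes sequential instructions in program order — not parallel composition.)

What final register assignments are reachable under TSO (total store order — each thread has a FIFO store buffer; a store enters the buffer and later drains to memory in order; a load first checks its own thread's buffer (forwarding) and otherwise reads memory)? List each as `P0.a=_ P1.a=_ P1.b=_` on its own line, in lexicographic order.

outcome vector order: (P0.a,P1.a,P1.b)
|TSO outcomes| = 9

P0.a=0 P1.a=0 P1.b=0
P0.a=0 P1.a=0 P1.b=1
P0.a=0 P1.a=1 P1.b=1
P0.a=1 P1.a=0 P1.b=0
P0.a=1 P1.a=0 P1.b=1
P0.a=1 P1.a=1 P1.b=1
P0.a=2 P1.a=0 P1.b=0
P0.a=2 P1.a=0 P1.b=1
P0.a=2 P1.a=1 P1.b=1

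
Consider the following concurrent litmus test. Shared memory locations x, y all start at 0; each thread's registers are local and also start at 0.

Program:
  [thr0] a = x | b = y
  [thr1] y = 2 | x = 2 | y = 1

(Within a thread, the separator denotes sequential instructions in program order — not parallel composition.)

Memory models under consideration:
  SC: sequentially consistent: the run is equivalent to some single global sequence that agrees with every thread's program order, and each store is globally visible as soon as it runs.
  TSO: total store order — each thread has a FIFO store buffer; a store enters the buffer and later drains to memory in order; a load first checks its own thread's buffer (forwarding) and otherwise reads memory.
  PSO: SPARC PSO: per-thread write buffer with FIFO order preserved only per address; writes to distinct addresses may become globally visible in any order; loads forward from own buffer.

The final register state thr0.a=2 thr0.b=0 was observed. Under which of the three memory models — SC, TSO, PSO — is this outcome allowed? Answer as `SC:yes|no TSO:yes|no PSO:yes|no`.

SC:no TSO:no PSO:yes

outcome vector order: (thr0.a,thr0.b)
[SC] allowed = {0/0; 0/1; 0/2; 2/1; 2/2}
[TSO] allowed = {0/0; 0/1; 0/2; 2/1; 2/2}
[PSO] allowed = {0/0; 0/1; 0/2; 2/0; 2/1; 2/2}
target 2/0 ∈ {PSO}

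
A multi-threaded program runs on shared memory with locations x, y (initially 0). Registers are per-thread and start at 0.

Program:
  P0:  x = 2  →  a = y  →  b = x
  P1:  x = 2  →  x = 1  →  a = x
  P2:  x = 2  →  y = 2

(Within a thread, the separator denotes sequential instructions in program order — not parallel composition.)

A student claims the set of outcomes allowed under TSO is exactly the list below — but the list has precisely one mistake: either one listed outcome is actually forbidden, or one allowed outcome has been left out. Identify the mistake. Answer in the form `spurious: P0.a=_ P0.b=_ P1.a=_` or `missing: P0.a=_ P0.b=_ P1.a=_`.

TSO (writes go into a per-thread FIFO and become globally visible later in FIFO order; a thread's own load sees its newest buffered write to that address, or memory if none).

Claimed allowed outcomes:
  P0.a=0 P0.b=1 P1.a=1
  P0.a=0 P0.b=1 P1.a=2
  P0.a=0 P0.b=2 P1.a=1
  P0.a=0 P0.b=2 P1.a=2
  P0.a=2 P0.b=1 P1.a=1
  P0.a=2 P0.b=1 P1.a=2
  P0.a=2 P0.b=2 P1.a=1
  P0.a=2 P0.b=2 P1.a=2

outcome vector order: (P0.a,P0.b,P1.a)
under TSO → 0/1/1; 0/1/2; 0/2/1; 0/2/2; 2/1/1; 2/2/1; 2/2/2
claimed∖TSO = {2/1/2}

spurious: P0.a=2 P0.b=1 P1.a=2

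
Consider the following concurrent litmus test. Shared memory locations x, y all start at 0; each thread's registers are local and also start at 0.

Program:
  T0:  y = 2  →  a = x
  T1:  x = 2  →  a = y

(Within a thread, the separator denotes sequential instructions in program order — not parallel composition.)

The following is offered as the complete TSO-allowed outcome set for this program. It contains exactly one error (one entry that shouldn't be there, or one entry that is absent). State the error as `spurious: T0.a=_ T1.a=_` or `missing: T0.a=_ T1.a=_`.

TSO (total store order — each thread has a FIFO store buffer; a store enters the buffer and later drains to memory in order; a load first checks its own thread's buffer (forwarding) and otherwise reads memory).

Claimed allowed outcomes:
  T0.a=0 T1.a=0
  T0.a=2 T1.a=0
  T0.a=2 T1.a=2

missing: T0.a=0 T1.a=2

outcome vector order: (T0.a,T1.a)
under TSO → 00 02 20 22
TSO∖claimed = {02}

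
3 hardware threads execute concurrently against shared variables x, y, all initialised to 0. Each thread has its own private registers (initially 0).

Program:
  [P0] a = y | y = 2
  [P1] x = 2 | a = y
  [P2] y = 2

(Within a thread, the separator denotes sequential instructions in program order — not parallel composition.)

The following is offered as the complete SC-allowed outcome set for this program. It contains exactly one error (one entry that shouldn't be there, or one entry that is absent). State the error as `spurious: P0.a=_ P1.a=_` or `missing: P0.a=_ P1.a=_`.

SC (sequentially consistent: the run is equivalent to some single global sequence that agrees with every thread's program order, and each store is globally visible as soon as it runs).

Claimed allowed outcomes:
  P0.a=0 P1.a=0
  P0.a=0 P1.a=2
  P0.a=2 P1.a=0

outcome vector order: (P0.a,P1.a)
under SC → (0,0); (0,2); (2,0); (2,2)
SC∖claimed = {(2,2)}

missing: P0.a=2 P1.a=2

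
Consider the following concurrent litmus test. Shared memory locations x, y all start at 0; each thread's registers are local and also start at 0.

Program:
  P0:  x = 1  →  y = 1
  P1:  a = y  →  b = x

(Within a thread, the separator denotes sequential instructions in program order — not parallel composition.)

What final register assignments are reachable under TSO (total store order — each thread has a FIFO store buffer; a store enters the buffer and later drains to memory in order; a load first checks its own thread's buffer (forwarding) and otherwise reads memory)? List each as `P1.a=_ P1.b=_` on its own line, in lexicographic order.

outcome vector order: (P1.a,P1.b)
|TSO outcomes| = 3

P1.a=0 P1.b=0
P1.a=0 P1.b=1
P1.a=1 P1.b=1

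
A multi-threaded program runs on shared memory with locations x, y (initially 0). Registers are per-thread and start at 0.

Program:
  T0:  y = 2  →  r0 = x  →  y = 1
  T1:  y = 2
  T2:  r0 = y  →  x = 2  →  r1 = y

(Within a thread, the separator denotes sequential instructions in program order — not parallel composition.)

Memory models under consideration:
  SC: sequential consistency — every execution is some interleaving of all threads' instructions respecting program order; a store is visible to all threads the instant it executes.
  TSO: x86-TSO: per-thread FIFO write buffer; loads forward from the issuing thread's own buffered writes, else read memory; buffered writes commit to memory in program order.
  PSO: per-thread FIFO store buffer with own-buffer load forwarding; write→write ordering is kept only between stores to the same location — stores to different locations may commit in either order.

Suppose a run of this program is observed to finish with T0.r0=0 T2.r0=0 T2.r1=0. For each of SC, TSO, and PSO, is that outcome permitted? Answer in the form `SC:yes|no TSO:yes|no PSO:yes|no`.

outcome vector order: (T0.r0,T2.r0,T2.r1)
SC: 11 outcomes — {(0,0,1), (0,0,2), (0,1,1), (0,1,2), (0,2,1), (0,2,2), (2,0,0), (2,0,1), (2,0,2), (2,2,1), (2,2,2)}
TSO: 12 outcomes — {(0,0,0), (0,0,1), (0,0,2), (0,1,1), (0,1,2), (0,2,1), (0,2,2), (2,0,0), (2,0,1), (2,0,2), (2,2,1), (2,2,2)}
PSO: 12 outcomes — {(0,0,0), (0,0,1), (0,0,2), (0,1,1), (0,1,2), (0,2,1), (0,2,2), (2,0,0), (2,0,1), (2,0,2), (2,2,1), (2,2,2)}
target (0,0,0) ∈ {TSO,PSO}

SC:no TSO:yes PSO:yes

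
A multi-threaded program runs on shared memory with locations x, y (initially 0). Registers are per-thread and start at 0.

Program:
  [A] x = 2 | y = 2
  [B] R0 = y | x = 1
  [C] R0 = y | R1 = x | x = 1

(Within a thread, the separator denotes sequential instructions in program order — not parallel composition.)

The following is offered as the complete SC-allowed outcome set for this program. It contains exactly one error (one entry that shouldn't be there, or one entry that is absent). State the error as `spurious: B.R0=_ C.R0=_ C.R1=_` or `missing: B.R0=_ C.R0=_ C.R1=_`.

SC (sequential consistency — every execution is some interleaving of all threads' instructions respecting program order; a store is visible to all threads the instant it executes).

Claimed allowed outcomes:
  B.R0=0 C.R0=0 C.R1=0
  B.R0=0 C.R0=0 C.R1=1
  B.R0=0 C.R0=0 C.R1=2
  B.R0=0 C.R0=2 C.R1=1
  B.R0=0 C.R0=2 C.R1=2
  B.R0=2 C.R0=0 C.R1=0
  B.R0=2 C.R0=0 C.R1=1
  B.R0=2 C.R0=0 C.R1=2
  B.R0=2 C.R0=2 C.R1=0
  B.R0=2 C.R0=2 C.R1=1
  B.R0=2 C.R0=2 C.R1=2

outcome vector order: (B.R0,C.R0,C.R1)
[SC] allowed = {(0,0,0); (0,0,1); (0,0,2); (0,2,1); (0,2,2); (2,0,0); (2,0,1); (2,0,2); (2,2,1); (2,2,2)}
claimed∖SC = {(2,2,0)}

spurious: B.R0=2 C.R0=2 C.R1=0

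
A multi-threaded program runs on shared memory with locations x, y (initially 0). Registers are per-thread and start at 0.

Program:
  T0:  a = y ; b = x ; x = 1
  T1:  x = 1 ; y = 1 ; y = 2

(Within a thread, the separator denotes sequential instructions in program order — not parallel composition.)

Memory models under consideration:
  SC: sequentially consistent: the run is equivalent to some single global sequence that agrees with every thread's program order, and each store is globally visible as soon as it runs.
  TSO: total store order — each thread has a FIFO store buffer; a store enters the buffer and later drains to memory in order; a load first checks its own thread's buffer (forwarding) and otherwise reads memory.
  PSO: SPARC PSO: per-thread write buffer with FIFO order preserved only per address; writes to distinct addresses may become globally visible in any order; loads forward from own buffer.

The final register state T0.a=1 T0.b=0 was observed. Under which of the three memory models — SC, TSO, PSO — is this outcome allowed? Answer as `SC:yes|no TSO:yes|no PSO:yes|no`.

outcome vector order: (T0.a,T0.b)
under SC → 00, 01, 11, 21
under TSO → 00, 01, 11, 21
under PSO → 00, 01, 10, 11, 20, 21
target 10 ∈ {PSO}

SC:no TSO:no PSO:yes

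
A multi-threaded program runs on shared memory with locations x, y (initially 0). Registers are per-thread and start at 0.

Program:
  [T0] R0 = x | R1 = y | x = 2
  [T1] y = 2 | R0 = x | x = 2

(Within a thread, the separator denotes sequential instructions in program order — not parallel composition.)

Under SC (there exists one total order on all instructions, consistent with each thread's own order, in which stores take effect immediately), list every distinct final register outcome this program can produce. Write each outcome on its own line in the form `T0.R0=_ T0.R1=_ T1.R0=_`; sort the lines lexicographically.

T0.R0=0 T0.R1=0 T1.R0=0
T0.R0=0 T0.R1=0 T1.R0=2
T0.R0=0 T0.R1=2 T1.R0=0
T0.R0=0 T0.R1=2 T1.R0=2
T0.R0=2 T0.R1=2 T1.R0=0

outcome vector order: (T0.R0,T0.R1,T1.R0)
|SC outcomes| = 5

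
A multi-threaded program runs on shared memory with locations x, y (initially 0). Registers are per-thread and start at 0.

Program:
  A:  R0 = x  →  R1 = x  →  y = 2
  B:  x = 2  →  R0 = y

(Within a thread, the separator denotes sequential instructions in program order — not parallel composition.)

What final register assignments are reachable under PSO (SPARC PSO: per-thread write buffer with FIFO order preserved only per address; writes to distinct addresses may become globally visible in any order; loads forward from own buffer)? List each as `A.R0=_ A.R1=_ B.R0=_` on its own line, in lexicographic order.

outcome vector order: (A.R0,A.R1,B.R0)
|PSO outcomes| = 6

A.R0=0 A.R1=0 B.R0=0
A.R0=0 A.R1=0 B.R0=2
A.R0=0 A.R1=2 B.R0=0
A.R0=0 A.R1=2 B.R0=2
A.R0=2 A.R1=2 B.R0=0
A.R0=2 A.R1=2 B.R0=2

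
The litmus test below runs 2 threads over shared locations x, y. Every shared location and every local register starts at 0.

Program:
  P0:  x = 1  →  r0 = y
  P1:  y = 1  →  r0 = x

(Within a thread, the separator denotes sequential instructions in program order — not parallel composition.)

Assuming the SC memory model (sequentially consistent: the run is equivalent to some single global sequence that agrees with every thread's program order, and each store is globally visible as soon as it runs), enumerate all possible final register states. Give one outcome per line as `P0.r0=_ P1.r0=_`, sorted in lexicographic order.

P0.r0=0 P1.r0=1
P0.r0=1 P1.r0=0
P0.r0=1 P1.r0=1

outcome vector order: (P0.r0,P1.r0)
|SC outcomes| = 3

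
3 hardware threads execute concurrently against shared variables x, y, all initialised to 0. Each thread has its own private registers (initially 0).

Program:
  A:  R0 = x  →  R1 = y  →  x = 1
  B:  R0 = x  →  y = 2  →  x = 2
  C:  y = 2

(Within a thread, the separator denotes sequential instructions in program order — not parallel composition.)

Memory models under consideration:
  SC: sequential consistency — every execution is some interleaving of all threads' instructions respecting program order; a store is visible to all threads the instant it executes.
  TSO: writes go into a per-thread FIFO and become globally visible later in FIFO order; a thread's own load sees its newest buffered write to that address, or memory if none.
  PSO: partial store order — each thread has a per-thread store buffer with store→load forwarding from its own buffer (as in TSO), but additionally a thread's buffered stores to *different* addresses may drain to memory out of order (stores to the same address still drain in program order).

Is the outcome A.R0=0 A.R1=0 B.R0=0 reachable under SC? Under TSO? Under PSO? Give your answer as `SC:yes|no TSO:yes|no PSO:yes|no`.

SC:yes TSO:yes PSO:yes

outcome vector order: (A.R0,A.R1,B.R0)
under SC → 0/0/0 0/0/1 0/2/0 0/2/1 2/2/0
under TSO → 0/0/0 0/0/1 0/2/0 0/2/1 2/2/0
under PSO → 0/0/0 0/0/1 0/2/0 0/2/1 2/0/0 2/2/0
target 0/0/0 ∈ {SC,TSO,PSO}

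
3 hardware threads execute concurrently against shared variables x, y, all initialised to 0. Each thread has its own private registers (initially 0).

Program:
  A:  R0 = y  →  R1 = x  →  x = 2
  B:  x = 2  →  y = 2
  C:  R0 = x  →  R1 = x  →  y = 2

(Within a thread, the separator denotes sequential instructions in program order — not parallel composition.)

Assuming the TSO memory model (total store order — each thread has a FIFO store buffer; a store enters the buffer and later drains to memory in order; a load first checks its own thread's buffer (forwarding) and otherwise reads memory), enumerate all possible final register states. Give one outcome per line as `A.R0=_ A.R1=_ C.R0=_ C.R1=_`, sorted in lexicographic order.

A.R0=0 A.R1=0 C.R0=0 C.R1=0
A.R0=0 A.R1=0 C.R0=0 C.R1=2
A.R0=0 A.R1=0 C.R0=2 C.R1=2
A.R0=0 A.R1=2 C.R0=0 C.R1=0
A.R0=0 A.R1=2 C.R0=0 C.R1=2
A.R0=0 A.R1=2 C.R0=2 C.R1=2
A.R0=2 A.R1=0 C.R0=0 C.R1=0
A.R0=2 A.R1=2 C.R0=0 C.R1=0
A.R0=2 A.R1=2 C.R0=0 C.R1=2
A.R0=2 A.R1=2 C.R0=2 C.R1=2

outcome vector order: (A.R0,A.R1,C.R0,C.R1)
|TSO outcomes| = 10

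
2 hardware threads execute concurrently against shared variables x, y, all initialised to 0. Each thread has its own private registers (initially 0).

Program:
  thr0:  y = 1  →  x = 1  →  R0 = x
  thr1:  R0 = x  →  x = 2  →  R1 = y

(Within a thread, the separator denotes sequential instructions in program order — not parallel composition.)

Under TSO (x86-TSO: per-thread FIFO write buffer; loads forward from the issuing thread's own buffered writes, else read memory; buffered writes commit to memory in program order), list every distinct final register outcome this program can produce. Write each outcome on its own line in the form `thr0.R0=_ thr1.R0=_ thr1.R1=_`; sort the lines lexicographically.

outcome vector order: (thr0.R0,thr1.R0,thr1.R1)
|TSO outcomes| = 6

thr0.R0=1 thr1.R0=0 thr1.R1=0
thr0.R0=1 thr1.R0=0 thr1.R1=1
thr0.R0=1 thr1.R0=1 thr1.R1=1
thr0.R0=2 thr1.R0=0 thr1.R1=0
thr0.R0=2 thr1.R0=0 thr1.R1=1
thr0.R0=2 thr1.R0=1 thr1.R1=1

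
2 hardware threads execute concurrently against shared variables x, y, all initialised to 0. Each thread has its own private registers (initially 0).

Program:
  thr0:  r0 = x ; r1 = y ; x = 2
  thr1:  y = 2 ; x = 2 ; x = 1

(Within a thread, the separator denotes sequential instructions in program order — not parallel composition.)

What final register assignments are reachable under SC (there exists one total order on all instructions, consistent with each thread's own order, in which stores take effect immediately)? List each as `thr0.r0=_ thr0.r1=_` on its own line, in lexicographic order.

thr0.r0=0 thr0.r1=0
thr0.r0=0 thr0.r1=2
thr0.r0=1 thr0.r1=2
thr0.r0=2 thr0.r1=2

outcome vector order: (thr0.r0,thr0.r1)
|SC outcomes| = 4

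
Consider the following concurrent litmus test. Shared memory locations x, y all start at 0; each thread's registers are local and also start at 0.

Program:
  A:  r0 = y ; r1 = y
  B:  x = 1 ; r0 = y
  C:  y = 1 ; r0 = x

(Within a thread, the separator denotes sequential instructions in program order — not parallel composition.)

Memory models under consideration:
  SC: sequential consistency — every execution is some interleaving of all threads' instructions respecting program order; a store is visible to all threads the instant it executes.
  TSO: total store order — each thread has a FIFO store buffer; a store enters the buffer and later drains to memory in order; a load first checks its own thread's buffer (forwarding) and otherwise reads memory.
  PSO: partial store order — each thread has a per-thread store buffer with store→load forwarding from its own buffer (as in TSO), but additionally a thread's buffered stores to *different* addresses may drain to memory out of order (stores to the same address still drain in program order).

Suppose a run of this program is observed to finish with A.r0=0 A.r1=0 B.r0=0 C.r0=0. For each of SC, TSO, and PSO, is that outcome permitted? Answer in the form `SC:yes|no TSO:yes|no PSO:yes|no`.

SC:no TSO:yes PSO:yes

outcome vector order: (A.r0,A.r1,B.r0,C.r0)
SC (9): <0 0 0 1>, <0 0 1 0>, <0 0 1 1>, <0 1 0 1>, <0 1 1 0>, <0 1 1 1>, <1 1 0 1>, <1 1 1 0>, <1 1 1 1>
TSO (12): <0 0 0 0>, <0 0 0 1>, <0 0 1 0>, <0 0 1 1>, <0 1 0 0>, <0 1 0 1>, <0 1 1 0>, <0 1 1 1>, <1 1 0 0>, <1 1 0 1>, <1 1 1 0>, <1 1 1 1>
PSO (12): <0 0 0 0>, <0 0 0 1>, <0 0 1 0>, <0 0 1 1>, <0 1 0 0>, <0 1 0 1>, <0 1 1 0>, <0 1 1 1>, <1 1 0 0>, <1 1 0 1>, <1 1 1 0>, <1 1 1 1>
target <0 0 0 0> ∈ {TSO,PSO}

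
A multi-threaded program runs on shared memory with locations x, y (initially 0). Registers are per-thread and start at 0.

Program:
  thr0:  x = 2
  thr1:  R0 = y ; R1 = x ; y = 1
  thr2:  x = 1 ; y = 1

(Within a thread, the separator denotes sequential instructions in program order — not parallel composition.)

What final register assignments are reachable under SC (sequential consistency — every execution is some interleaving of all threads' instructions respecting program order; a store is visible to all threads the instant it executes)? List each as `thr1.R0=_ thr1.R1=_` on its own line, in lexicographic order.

thr1.R0=0 thr1.R1=0
thr1.R0=0 thr1.R1=1
thr1.R0=0 thr1.R1=2
thr1.R0=1 thr1.R1=1
thr1.R0=1 thr1.R1=2

outcome vector order: (thr1.R0,thr1.R1)
|SC outcomes| = 5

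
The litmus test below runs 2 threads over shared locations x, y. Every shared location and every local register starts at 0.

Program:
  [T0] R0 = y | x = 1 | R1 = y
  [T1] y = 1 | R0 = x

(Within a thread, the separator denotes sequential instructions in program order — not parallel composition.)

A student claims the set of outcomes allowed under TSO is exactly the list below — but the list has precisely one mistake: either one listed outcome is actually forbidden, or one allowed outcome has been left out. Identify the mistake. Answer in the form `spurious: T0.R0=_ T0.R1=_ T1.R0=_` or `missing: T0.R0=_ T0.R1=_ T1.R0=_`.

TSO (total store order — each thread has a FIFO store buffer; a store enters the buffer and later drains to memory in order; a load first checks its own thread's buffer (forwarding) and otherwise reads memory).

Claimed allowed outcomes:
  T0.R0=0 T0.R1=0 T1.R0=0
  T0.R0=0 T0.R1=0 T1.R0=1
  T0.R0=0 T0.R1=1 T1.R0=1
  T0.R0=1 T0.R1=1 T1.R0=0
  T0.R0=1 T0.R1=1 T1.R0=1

missing: T0.R0=0 T0.R1=1 T1.R0=0

outcome vector order: (T0.R0,T0.R1,T1.R0)
TSO (6): <0 0 0>; <0 0 1>; <0 1 0>; <0 1 1>; <1 1 0>; <1 1 1>
TSO∖claimed = {<0 1 0>}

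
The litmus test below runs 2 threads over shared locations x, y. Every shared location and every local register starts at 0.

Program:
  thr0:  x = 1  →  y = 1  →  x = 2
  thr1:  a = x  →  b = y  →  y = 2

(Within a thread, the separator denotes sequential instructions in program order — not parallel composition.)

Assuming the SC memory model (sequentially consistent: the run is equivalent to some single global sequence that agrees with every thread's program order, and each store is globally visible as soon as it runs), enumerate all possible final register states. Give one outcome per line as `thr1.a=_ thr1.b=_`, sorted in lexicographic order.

outcome vector order: (thr1.a,thr1.b)
|SC outcomes| = 5

thr1.a=0 thr1.b=0
thr1.a=0 thr1.b=1
thr1.a=1 thr1.b=0
thr1.a=1 thr1.b=1
thr1.a=2 thr1.b=1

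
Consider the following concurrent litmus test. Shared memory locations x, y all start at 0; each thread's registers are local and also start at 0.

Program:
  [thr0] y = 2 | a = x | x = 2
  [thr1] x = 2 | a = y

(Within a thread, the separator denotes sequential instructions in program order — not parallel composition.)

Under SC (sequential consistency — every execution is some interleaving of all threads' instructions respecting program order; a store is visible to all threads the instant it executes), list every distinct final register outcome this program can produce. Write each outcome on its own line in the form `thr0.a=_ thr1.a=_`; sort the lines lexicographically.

thr0.a=0 thr1.a=2
thr0.a=2 thr1.a=0
thr0.a=2 thr1.a=2

outcome vector order: (thr0.a,thr1.a)
|SC outcomes| = 3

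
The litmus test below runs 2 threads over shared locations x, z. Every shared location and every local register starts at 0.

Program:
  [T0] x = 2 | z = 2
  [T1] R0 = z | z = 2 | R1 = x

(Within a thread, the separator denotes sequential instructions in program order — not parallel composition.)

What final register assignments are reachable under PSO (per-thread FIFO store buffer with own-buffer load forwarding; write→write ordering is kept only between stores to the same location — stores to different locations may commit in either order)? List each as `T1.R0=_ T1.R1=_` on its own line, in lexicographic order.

outcome vector order: (T1.R0,T1.R1)
|PSO outcomes| = 4

T1.R0=0 T1.R1=0
T1.R0=0 T1.R1=2
T1.R0=2 T1.R1=0
T1.R0=2 T1.R1=2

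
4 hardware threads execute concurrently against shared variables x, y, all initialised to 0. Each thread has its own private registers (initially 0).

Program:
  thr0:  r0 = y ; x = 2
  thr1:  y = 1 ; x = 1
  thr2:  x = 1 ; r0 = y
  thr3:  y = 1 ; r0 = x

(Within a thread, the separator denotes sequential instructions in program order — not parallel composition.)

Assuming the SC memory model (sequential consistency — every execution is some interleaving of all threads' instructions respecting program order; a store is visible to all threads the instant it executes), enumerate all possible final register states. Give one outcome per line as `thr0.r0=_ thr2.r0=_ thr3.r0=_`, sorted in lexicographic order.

outcome vector order: (thr0.r0,thr2.r0,thr3.r0)
|SC outcomes| = 10

thr0.r0=0 thr2.r0=0 thr3.r0=1
thr0.r0=0 thr2.r0=0 thr3.r0=2
thr0.r0=0 thr2.r0=1 thr3.r0=0
thr0.r0=0 thr2.r0=1 thr3.r0=1
thr0.r0=0 thr2.r0=1 thr3.r0=2
thr0.r0=1 thr2.r0=0 thr3.r0=1
thr0.r0=1 thr2.r0=0 thr3.r0=2
thr0.r0=1 thr2.r0=1 thr3.r0=0
thr0.r0=1 thr2.r0=1 thr3.r0=1
thr0.r0=1 thr2.r0=1 thr3.r0=2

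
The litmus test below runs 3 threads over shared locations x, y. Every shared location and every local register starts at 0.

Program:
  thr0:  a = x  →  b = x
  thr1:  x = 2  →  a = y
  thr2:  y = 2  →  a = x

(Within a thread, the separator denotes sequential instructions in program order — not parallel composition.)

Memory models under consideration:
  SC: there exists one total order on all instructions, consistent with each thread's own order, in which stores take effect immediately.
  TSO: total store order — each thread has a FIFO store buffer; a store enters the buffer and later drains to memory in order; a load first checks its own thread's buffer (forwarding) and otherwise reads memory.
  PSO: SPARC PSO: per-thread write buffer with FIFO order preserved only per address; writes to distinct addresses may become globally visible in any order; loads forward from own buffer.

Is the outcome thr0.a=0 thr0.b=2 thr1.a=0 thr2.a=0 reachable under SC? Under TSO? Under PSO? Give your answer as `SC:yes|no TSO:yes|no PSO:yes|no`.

outcome vector order: (thr0.a,thr0.b,thr1.a,thr2.a)
[SC] allowed = {0002; 0020; 0022; 0202; 0220; 0222; 2202; 2220; 2222}
[TSO] allowed = {0000; 0002; 0020; 0022; 0200; 0202; 0220; 0222; 2200; 2202; 2220; 2222}
[PSO] allowed = {0000; 0002; 0020; 0022; 0200; 0202; 0220; 0222; 2200; 2202; 2220; 2222}
target 0200 ∈ {TSO,PSO}

SC:no TSO:yes PSO:yes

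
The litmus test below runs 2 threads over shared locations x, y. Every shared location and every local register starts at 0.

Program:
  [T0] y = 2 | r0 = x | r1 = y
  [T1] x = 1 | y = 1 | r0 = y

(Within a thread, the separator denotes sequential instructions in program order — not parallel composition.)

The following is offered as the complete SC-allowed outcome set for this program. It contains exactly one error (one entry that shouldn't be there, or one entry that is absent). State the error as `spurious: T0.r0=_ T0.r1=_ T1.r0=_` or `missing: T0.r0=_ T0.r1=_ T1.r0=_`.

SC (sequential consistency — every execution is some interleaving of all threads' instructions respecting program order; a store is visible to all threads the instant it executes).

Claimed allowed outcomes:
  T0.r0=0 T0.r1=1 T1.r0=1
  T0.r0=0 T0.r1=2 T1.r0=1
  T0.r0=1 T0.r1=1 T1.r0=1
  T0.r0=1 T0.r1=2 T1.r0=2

outcome vector order: (T0.r0,T0.r1,T1.r0)
SC: 5 outcomes — {<0 1 1> <0 2 1> <1 1 1> <1 2 1> <1 2 2>}
SC∖claimed = {<1 2 1>}

missing: T0.r0=1 T0.r1=2 T1.r0=1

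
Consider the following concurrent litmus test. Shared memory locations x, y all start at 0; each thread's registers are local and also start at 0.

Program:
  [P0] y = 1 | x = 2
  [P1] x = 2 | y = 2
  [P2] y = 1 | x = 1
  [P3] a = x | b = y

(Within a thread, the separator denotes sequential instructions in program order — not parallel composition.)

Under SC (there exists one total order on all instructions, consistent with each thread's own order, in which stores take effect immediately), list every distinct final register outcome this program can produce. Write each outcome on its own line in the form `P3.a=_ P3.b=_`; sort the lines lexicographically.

outcome vector order: (P3.a,P3.b)
|SC outcomes| = 8

P3.a=0 P3.b=0
P3.a=0 P3.b=1
P3.a=0 P3.b=2
P3.a=1 P3.b=1
P3.a=1 P3.b=2
P3.a=2 P3.b=0
P3.a=2 P3.b=1
P3.a=2 P3.b=2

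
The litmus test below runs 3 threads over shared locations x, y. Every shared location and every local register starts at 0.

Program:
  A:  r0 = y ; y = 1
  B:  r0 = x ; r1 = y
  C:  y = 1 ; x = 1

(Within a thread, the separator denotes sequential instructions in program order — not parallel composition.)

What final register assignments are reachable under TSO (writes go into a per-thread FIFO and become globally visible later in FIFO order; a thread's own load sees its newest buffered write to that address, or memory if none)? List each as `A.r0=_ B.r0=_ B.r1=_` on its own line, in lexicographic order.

A.r0=0 B.r0=0 B.r1=0
A.r0=0 B.r0=0 B.r1=1
A.r0=0 B.r0=1 B.r1=1
A.r0=1 B.r0=0 B.r1=0
A.r0=1 B.r0=0 B.r1=1
A.r0=1 B.r0=1 B.r1=1

outcome vector order: (A.r0,B.r0,B.r1)
|TSO outcomes| = 6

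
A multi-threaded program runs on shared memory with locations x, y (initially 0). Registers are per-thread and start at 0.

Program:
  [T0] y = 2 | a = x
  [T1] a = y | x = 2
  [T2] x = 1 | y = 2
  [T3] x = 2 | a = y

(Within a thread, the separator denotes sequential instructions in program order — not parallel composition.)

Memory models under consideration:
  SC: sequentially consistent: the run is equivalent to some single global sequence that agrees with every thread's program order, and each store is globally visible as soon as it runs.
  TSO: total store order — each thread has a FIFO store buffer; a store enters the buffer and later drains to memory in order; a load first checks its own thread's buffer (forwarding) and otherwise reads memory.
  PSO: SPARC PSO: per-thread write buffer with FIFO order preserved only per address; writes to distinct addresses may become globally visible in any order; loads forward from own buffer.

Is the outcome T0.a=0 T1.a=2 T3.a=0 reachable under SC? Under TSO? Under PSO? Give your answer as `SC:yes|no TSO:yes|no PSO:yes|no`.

SC:no TSO:yes PSO:yes

outcome vector order: (T0.a,T1.a,T3.a)
SC (10): 0/0/2 0/2/2 1/0/0 1/0/2 1/2/0 1/2/2 2/0/0 2/0/2 2/2/0 2/2/2
TSO (12): 0/0/0 0/0/2 0/2/0 0/2/2 1/0/0 1/0/2 1/2/0 1/2/2 2/0/0 2/0/2 2/2/0 2/2/2
PSO (12): 0/0/0 0/0/2 0/2/0 0/2/2 1/0/0 1/0/2 1/2/0 1/2/2 2/0/0 2/0/2 2/2/0 2/2/2
target 0/2/0 ∈ {TSO,PSO}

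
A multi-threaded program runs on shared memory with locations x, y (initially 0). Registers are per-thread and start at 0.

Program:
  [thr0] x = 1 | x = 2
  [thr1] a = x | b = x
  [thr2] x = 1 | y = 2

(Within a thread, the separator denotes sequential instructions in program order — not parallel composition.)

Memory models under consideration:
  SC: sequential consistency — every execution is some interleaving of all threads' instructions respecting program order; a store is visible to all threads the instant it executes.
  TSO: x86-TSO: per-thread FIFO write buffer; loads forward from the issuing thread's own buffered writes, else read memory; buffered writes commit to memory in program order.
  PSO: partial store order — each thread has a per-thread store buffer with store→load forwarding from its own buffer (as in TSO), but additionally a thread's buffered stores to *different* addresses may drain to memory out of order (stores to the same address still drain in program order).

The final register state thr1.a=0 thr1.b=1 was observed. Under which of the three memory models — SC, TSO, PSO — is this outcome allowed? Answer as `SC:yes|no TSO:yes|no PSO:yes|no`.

outcome vector order: (thr1.a,thr1.b)
SC: 7 outcomes — {00 01 02 11 12 21 22}
TSO: 7 outcomes — {00 01 02 11 12 21 22}
PSO: 7 outcomes — {00 01 02 11 12 21 22}
target 01 ∈ {SC,TSO,PSO}

SC:yes TSO:yes PSO:yes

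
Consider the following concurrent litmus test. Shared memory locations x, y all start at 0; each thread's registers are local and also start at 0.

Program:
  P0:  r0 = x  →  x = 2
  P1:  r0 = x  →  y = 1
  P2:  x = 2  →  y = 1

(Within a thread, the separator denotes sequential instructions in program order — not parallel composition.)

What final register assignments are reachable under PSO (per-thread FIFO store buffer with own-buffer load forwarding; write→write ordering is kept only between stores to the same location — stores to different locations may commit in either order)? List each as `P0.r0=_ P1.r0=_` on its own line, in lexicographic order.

outcome vector order: (P0.r0,P1.r0)
|PSO outcomes| = 4

P0.r0=0 P1.r0=0
P0.r0=0 P1.r0=2
P0.r0=2 P1.r0=0
P0.r0=2 P1.r0=2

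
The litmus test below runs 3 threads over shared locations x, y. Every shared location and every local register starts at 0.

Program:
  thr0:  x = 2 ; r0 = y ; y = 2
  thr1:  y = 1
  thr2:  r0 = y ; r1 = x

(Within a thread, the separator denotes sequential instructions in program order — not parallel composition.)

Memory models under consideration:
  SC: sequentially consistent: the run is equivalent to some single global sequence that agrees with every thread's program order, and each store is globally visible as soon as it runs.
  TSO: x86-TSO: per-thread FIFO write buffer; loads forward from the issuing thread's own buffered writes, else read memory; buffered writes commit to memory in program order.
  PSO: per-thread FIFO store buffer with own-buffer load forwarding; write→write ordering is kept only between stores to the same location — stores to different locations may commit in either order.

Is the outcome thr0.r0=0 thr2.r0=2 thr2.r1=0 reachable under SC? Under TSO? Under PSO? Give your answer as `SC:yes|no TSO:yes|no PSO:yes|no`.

outcome vector order: (thr0.r0,thr2.r0,thr2.r1)
[SC] allowed = {(0,0,0), (0,0,2), (0,1,2), (0,2,2), (1,0,0), (1,0,2), (1,1,0), (1,1,2), (1,2,2)}
[TSO] allowed = {(0,0,0), (0,0,2), (0,1,0), (0,1,2), (0,2,2), (1,0,0), (1,0,2), (1,1,0), (1,1,2), (1,2,2)}
[PSO] allowed = {(0,0,0), (0,0,2), (0,1,0), (0,1,2), (0,2,0), (0,2,2), (1,0,0), (1,0,2), (1,1,0), (1,1,2), (1,2,0), (1,2,2)}
target (0,2,0) ∈ {PSO}

SC:no TSO:no PSO:yes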